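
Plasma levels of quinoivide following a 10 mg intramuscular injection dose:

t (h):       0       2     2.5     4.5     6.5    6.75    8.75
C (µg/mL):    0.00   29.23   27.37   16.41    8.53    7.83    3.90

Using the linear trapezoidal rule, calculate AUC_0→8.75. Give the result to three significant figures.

Trapezoidal AUC_0→8.75:
  [0→2]: (0.00+29.23)/2 × 2 = 29.23
  [2→2.5]: (29.23+27.37)/2 × 0.5 = 14.15
  [2.5→4.5]: (27.37+16.41)/2 × 2 = 43.78
  [4.5→6.5]: (16.41+8.53)/2 × 2 = 24.94
  [6.5→6.75]: (8.53+7.83)/2 × 0.25 = 2.045
  [6.75→8.75]: (7.83+3.90)/2 × 2 = 11.73
  Sum = 125.875 µg/mL·h

AUC = 126 µg/mL·h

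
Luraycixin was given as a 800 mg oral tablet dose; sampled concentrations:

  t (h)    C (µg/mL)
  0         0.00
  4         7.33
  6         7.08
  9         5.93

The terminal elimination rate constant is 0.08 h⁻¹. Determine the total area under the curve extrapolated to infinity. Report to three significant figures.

AUC = 123 µg/mL·h

Trapezoidal AUC_0→9:
  [0→4]: (0.00+7.33)/2 × 4 = 14.66
  [4→6]: (7.33+7.08)/2 × 2 = 14.41
  [6→9]: (7.08+5.93)/2 × 3 = 19.515
  Sum = 48.585 µg/mL·h
Extrapolated tail: C_last / k_e = 5.93 / 0.08 = 74.125
AUC_0→∞ = 48.585 + 74.125 = 122.71 µg/mL·h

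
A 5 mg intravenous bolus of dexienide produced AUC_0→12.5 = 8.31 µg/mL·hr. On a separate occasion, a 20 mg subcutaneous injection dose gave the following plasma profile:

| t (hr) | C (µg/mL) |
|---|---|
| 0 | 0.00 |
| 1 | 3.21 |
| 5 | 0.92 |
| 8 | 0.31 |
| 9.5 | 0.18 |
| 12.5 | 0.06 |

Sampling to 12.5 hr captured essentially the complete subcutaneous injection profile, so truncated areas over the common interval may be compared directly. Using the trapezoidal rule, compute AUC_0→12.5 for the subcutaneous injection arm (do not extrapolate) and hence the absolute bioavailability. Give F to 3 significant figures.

Trapezoidal AUC_0→12.5 (subcutaneous injection):
  [0→1]: (0.00+3.21)/2 × 1 = 1.605
  [1→5]: (3.21+0.92)/2 × 4 = 8.26
  [5→8]: (0.92+0.31)/2 × 3 = 1.845
  [8→9.5]: (0.31+0.18)/2 × 1.5 = 0.3675
  [9.5→12.5]: (0.18+0.06)/2 × 3 = 0.36
  Sum = 12.4375 µg/mL·hr
F = (AUC_ev/D_ev)/(AUC_iv/D_iv) = (12.4375/20)/(8.31/5) = 0.621875/1.662 = 0.3742

F = 0.374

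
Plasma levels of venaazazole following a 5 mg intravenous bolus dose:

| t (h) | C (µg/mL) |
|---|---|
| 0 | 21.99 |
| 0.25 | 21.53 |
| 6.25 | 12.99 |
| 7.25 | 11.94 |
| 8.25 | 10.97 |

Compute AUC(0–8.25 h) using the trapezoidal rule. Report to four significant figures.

Trapezoidal AUC_0→8.25:
  [0→0.25]: (21.99+21.53)/2 × 0.25 = 5.44
  [0.25→6.25]: (21.53+12.99)/2 × 6 = 103.56
  [6.25→7.25]: (12.99+11.94)/2 × 1 = 12.465
  [7.25→8.25]: (11.94+10.97)/2 × 1 = 11.455
  Sum = 132.92 µg/mL·h

AUC = 132.9 µg/mL·h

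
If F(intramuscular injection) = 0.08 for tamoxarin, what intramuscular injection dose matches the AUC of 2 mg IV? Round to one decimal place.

For equal systemic exposure: F × D_ev = D_iv
D_ev = D_iv / F = 2 / 0.08 = 25 mg

D_intramuscular = 25.0 mg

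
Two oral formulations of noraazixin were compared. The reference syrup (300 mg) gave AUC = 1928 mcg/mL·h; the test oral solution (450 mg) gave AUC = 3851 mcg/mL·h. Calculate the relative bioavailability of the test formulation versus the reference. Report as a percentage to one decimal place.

F_rel = 133.2%

F_rel = (AUC_test/D_test) / (AUC_ref/D_ref)
      = (3851/450) / (1928/300)
      = 8.55778 / 6.42667 = 1.3316 = 133.16%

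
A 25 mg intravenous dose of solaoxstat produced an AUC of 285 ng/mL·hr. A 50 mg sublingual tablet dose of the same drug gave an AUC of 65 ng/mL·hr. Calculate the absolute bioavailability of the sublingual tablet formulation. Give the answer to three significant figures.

F = 0.114

F = (AUC_ev / D_ev) / (AUC_iv / D_iv)
  = (65/50) / (285/25)
  = 1.3 / 11.4 = 0.1140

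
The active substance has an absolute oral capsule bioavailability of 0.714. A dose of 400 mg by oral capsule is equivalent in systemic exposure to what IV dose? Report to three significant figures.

D_iv = 286 mg

Systemic exposure from an extravascular dose = F × D_ev, so the equivalent IV dose is F × D_ev.
D_iv = F × D_ev = 0.714 × 400 = 285.6 mg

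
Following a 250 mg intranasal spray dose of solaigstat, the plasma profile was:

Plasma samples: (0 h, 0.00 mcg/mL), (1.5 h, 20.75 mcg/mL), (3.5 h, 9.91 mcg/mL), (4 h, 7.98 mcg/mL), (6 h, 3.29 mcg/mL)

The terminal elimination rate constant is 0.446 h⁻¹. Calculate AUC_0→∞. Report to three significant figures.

AUC = 69.3 mcg/mL·h

Trapezoidal AUC_0→6:
  [0→1.5]: (0.00+20.75)/2 × 1.5 = 15.5625
  [1.5→3.5]: (20.75+9.91)/2 × 2 = 30.66
  [3.5→4]: (9.91+7.98)/2 × 0.5 = 4.4725
  [4→6]: (7.98+3.29)/2 × 2 = 11.27
  Sum = 61.965 mcg/mL·h
Extrapolated tail: C_last / k_e = 3.29 / 0.446 = 7.377
AUC_0→∞ = 61.965 + 7.377 = 69.342 mcg/mL·h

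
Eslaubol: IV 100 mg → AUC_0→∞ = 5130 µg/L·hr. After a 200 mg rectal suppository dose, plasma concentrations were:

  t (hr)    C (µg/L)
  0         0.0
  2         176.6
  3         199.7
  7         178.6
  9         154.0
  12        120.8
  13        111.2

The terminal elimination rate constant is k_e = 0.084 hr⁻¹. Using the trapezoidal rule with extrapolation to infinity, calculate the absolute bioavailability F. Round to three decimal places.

F = 0.322

Trapezoidal AUC_0→13 (rectal suppository):
  [0→2]: (0.0+176.6)/2 × 2 = 176.6
  [2→3]: (176.6+199.7)/2 × 1 = 188.15
  [3→7]: (199.7+178.6)/2 × 4 = 756.6
  [7→9]: (178.6+154.0)/2 × 2 = 332.6
  [9→12]: (154.0+120.8)/2 × 3 = 412.2
  [12→13]: (120.8+111.2)/2 × 1 = 116.0
  Sum = 1982.15 µg/L·hr
Tail: C_last/k_e = 111.2/0.084 = 1323.810
AUC_0→∞ (rectal suppository) = 1982.15 + 1323.810 = 3305.96 µg/L·hr
F = (AUC_ev/D_ev)/(AUC_iv/D_iv) = (3305.96/200)/(5130/100) = 16.5298/51.3 = 0.3222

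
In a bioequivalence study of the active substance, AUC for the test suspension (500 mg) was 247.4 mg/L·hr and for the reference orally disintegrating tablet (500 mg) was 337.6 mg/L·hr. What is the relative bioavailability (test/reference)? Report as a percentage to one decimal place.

F_rel = (AUC_test/D_test) / (AUC_ref/D_ref)
      = (247.4/500) / (337.6/500)
      = 0.4948 / 0.6752 = 0.7328 = 73.28%

F_rel = 73.3%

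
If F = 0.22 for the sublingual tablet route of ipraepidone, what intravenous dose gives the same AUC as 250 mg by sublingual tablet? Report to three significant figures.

D_iv = 55.0 mg

Systemic exposure from an extravascular dose = F × D_ev, so the equivalent IV dose is F × D_ev.
D_iv = F × D_ev = 0.22 × 250 = 55 mg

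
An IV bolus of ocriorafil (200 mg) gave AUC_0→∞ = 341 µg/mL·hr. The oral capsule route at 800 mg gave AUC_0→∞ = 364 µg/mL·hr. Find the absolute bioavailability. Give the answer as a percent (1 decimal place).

F = (AUC_ev / D_ev) / (AUC_iv / D_iv)
  = (364/800) / (341/200)
  = 0.455 / 1.705 = 0.2669
  = 26.69%

F = 26.7%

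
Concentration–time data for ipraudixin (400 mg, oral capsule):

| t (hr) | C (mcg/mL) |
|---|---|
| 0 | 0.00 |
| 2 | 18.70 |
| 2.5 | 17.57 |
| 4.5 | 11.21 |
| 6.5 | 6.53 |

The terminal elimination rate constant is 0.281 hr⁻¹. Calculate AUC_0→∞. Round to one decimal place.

AUC = 97.5 mcg/mL·hr

Trapezoidal AUC_0→6.5:
  [0→2]: (0.00+18.70)/2 × 2 = 18.7
  [2→2.5]: (18.70+17.57)/2 × 0.5 = 9.0675
  [2.5→4.5]: (17.57+11.21)/2 × 2 = 28.78
  [4.5→6.5]: (11.21+6.53)/2 × 2 = 17.74
  Sum = 74.2875 mcg/mL·hr
Extrapolated tail: C_last / k_e = 6.53 / 0.281 = 23.238
AUC_0→∞ = 74.2875 + 23.238 = 97.5255 mcg/mL·hr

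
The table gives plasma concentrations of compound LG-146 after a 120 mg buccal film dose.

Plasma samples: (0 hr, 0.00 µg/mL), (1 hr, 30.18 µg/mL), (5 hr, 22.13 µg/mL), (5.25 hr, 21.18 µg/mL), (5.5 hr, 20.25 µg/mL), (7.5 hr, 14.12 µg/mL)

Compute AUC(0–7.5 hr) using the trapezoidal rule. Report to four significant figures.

Trapezoidal AUC_0→7.5:
  [0→1]: (0.00+30.18)/2 × 1 = 15.09
  [1→5]: (30.18+22.13)/2 × 4 = 104.62
  [5→5.25]: (22.13+21.18)/2 × 0.25 = 5.41375
  [5.25→5.5]: (21.18+20.25)/2 × 0.25 = 5.17875
  [5.5→7.5]: (20.25+14.12)/2 × 2 = 34.37
  Sum = 164.6725 µg/mL·hr

AUC = 164.7 µg/mL·hr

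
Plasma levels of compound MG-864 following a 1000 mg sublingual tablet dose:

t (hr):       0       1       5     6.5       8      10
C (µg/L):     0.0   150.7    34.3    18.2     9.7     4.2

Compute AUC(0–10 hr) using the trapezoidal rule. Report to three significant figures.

Trapezoidal AUC_0→10:
  [0→1]: (0.0+150.7)/2 × 1 = 75.35
  [1→5]: (150.7+34.3)/2 × 4 = 370.0
  [5→6.5]: (34.3+18.2)/2 × 1.5 = 39.375
  [6.5→8]: (18.2+9.7)/2 × 1.5 = 20.925
  [8→10]: (9.7+4.2)/2 × 2 = 13.9
  Sum = 519.55 µg/L·hr

AUC = 520 µg/L·hr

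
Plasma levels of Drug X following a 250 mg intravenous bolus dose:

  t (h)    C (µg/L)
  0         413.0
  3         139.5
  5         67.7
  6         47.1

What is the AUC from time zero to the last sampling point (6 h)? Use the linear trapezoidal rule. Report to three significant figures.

AUC = 1090 µg/L·h

Trapezoidal AUC_0→6:
  [0→3]: (413.0+139.5)/2 × 3 = 828.75
  [3→5]: (139.5+67.7)/2 × 2 = 207.2
  [5→6]: (67.7+47.1)/2 × 1 = 57.4
  Sum = 1093.35 µg/L·h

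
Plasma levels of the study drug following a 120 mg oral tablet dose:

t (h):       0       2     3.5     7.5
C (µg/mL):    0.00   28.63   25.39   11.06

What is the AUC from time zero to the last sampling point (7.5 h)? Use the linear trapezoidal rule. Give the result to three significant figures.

Trapezoidal AUC_0→7.5:
  [0→2]: (0.00+28.63)/2 × 2 = 28.63
  [2→3.5]: (28.63+25.39)/2 × 1.5 = 40.515
  [3.5→7.5]: (25.39+11.06)/2 × 4 = 72.9
  Sum = 142.045 µg/mL·h

AUC = 142 µg/mL·h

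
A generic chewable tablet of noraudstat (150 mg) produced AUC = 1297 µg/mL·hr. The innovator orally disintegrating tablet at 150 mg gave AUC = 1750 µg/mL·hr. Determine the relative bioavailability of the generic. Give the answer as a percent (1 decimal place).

F_rel = 74.1%

F_rel = (AUC_test/D_test) / (AUC_ref/D_ref)
      = (1297/150) / (1750/150)
      = 8.64667 / 11.6667 = 0.7411 = 74.11%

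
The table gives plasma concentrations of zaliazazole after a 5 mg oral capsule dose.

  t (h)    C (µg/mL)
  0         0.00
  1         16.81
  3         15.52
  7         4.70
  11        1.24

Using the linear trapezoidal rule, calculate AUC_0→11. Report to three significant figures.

Trapezoidal AUC_0→11:
  [0→1]: (0.00+16.81)/2 × 1 = 8.405
  [1→3]: (16.81+15.52)/2 × 2 = 32.33
  [3→7]: (15.52+4.70)/2 × 4 = 40.44
  [7→11]: (4.70+1.24)/2 × 4 = 11.88
  Sum = 93.055 µg/mL·h

AUC = 93.1 µg/mL·h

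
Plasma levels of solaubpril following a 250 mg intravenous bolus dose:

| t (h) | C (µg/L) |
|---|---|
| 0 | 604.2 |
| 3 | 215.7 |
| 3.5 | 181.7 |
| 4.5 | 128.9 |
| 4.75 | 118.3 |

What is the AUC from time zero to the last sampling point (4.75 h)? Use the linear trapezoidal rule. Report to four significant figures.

AUC = 1515 µg/L·h

Trapezoidal AUC_0→4.75:
  [0→3]: (604.2+215.7)/2 × 3 = 1229.85
  [3→3.5]: (215.7+181.7)/2 × 0.5 = 99.35
  [3.5→4.5]: (181.7+128.9)/2 × 1 = 155.3
  [4.5→4.75]: (128.9+118.3)/2 × 0.25 = 30.9
  Sum = 1515.4 µg/L·h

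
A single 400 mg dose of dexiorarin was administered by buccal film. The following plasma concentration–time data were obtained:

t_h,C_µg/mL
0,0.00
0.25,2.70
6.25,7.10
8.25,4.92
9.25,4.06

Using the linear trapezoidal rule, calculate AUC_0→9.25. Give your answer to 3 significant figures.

AUC = 46.2 µg/mL·h

Trapezoidal AUC_0→9.25:
  [0→0.25]: (0.00+2.70)/2 × 0.25 = 0.3375
  [0.25→6.25]: (2.70+7.10)/2 × 6 = 29.4
  [6.25→8.25]: (7.10+4.92)/2 × 2 = 12.02
  [8.25→9.25]: (4.92+4.06)/2 × 1 = 4.49
  Sum = 46.2475 µg/mL·h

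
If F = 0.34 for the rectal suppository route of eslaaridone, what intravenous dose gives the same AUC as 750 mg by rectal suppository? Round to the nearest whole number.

Systemic exposure from an extravascular dose = F × D_ev, so the equivalent IV dose is F × D_ev.
D_iv = F × D_ev = 0.34 × 750 = 255 mg

D_iv = 255 mg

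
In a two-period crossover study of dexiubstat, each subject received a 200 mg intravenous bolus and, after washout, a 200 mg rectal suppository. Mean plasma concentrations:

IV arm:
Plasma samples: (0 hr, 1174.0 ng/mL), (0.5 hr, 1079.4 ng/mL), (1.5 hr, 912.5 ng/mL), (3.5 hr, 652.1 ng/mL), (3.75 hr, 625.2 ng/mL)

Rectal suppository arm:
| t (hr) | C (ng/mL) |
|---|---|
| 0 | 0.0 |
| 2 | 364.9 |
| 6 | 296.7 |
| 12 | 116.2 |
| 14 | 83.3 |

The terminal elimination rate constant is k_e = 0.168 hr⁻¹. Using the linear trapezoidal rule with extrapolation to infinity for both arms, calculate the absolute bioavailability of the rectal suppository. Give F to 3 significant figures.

F = 0.517

Trapezoidal AUC_0→3.75 (IV):
  [0→0.5]: (1174.0+1079.4)/2 × 0.5 = 563.35
  [0.5→1.5]: (1079.4+912.5)/2 × 1 = 995.95
  [1.5→3.5]: (912.5+652.1)/2 × 2 = 1564.6
  [3.5→3.75]: (652.1+625.2)/2 × 0.25 = 159.6625
  Sum = 3283.5625 ng/mL·hr
IV tail: 625.2/0.168 = 3721.429; AUC_iv,0→∞ = 3283.5625 + 3721.429 = 7004.9915 ng/mL·hr
Trapezoidal AUC_0→14 (rectal suppository):
  [0→2]: (0.0+364.9)/2 × 2 = 364.9
  [2→6]: (364.9+296.7)/2 × 4 = 1323.2
  [6→12]: (296.7+116.2)/2 × 6 = 1238.7
  [12→14]: (116.2+83.3)/2 × 2 = 199.5
  Sum = 3126.3 ng/mL·hr
rectal suppository tail: 83.3/0.168 = 495.833; AUC_ev,0→∞ = 3126.3 + 495.833 = 3622.133 ng/mL·hr
F = (AUC_ev/D_ev)/(AUC_iv/D_iv) = (3622.133/200)/(7004.9915/200) = 18.110665/35.025 = 0.5171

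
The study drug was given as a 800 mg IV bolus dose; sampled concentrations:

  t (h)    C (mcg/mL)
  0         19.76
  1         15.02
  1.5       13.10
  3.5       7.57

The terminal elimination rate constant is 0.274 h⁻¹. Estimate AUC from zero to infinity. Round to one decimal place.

AUC = 72.7 mcg/mL·h

Trapezoidal AUC_0→3.5:
  [0→1]: (19.76+15.02)/2 × 1 = 17.39
  [1→1.5]: (15.02+13.10)/2 × 0.5 = 7.03
  [1.5→3.5]: (13.10+7.57)/2 × 2 = 20.67
  Sum = 45.09 mcg/mL·h
Extrapolated tail: C_last / k_e = 7.57 / 0.274 = 27.628
AUC_0→∞ = 45.09 + 27.628 = 72.718 mcg/mL·h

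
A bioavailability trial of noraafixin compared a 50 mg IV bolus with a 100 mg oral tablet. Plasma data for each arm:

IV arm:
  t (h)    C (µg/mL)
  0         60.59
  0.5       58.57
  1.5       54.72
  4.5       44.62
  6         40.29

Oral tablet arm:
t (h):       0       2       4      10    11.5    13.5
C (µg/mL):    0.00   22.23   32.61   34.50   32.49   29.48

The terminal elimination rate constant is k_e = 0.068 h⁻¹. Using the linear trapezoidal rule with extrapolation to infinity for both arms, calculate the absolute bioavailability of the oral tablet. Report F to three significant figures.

F = 0.462

Trapezoidal AUC_0→6 (IV):
  [0→0.5]: (60.59+58.57)/2 × 0.5 = 29.79
  [0.5→1.5]: (58.57+54.72)/2 × 1 = 56.645
  [1.5→4.5]: (54.72+44.62)/2 × 3 = 149.01
  [4.5→6]: (44.62+40.29)/2 × 1.5 = 63.6825
  Sum = 299.1275 µg/mL·h
IV tail: 40.29/0.068 = 592.500; AUC_iv,0→∞ = 299.1275 + 592.500 = 891.6275 µg/mL·h
Trapezoidal AUC_0→13.5 (oral tablet):
  [0→2]: (0.00+22.23)/2 × 2 = 22.23
  [2→4]: (22.23+32.61)/2 × 2 = 54.84
  [4→10]: (32.61+34.50)/2 × 6 = 201.33
  [10→11.5]: (34.50+32.49)/2 × 1.5 = 50.2425
  [11.5→13.5]: (32.49+29.48)/2 × 2 = 61.97
  Sum = 390.6125 µg/mL·h
oral tablet tail: 29.48/0.068 = 433.529; AUC_ev,0→∞ = 390.6125 + 433.529 = 824.1415 µg/mL·h
F = (AUC_ev/D_ev)/(AUC_iv/D_iv) = (824.1415/100)/(891.6275/50) = 8.241415/17.83255 = 0.4622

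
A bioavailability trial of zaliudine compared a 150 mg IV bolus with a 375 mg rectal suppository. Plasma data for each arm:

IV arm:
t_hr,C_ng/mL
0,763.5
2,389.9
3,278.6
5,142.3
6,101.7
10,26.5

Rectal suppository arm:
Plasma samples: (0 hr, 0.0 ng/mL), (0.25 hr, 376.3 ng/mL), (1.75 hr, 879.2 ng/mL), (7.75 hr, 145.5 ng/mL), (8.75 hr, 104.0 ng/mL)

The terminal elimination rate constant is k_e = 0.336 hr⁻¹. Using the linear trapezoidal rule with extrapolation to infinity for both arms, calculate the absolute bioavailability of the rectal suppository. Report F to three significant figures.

F = 0.760

Trapezoidal AUC_0→10 (IV):
  [0→2]: (763.5+389.9)/2 × 2 = 1153.4
  [2→3]: (389.9+278.6)/2 × 1 = 334.25
  [3→5]: (278.6+142.3)/2 × 2 = 420.9
  [5→6]: (142.3+101.7)/2 × 1 = 122.0
  [6→10]: (101.7+26.5)/2 × 4 = 256.4
  Sum = 2286.95 ng/mL·hr
IV tail: 26.5/0.336 = 78.869; AUC_iv,0→∞ = 2286.95 + 78.869 = 2365.819 ng/mL·hr
Trapezoidal AUC_0→8.75 (rectal suppository):
  [0→0.25]: (0.0+376.3)/2 × 0.25 = 47.0375
  [0.25→1.75]: (376.3+879.2)/2 × 1.5 = 941.625
  [1.75→7.75]: (879.2+145.5)/2 × 6 = 3074.1
  [7.75→8.75]: (145.5+104.0)/2 × 1 = 124.75
  Sum = 4187.5125 ng/mL·hr
rectal suppository tail: 104.0/0.336 = 309.524; AUC_ev,0→∞ = 4187.5125 + 309.524 = 4497.0365 ng/mL·hr
F = (AUC_ev/D_ev)/(AUC_iv/D_iv) = (4497.0365/375)/(2365.819/150) = 11.9921/15.7721 = 0.7603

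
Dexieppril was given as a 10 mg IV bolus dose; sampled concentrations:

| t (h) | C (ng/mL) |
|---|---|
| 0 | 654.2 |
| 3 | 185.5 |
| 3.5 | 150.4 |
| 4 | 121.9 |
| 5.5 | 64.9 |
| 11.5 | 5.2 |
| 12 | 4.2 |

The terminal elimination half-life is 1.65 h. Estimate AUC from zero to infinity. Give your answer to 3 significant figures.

AUC = 1770 ng/mL·h

Trapezoidal AUC_0→12:
  [0→3]: (654.2+185.5)/2 × 3 = 1259.55
  [3→3.5]: (185.5+150.4)/2 × 0.5 = 83.975
  [3.5→4]: (150.4+121.9)/2 × 0.5 = 68.075
  [4→5.5]: (121.9+64.9)/2 × 1.5 = 140.1
  [5.5→11.5]: (64.9+5.2)/2 × 6 = 210.3
  [11.5→12]: (5.2+4.2)/2 × 0.5 = 2.35
  Sum = 1764.35 ng/mL·h
k_e = ln2 / t½ = 0.693147 / 1.65 = 0.4201 h^-1
Extrapolated tail: C_last / k_e = 4.2 / 0.4201 = 9.998
AUC_0→∞ = 1764.35 + 9.998 = 1774.348 ng/mL·h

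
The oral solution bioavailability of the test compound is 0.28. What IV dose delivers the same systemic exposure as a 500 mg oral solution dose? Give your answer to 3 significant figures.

Systemic exposure from an extravascular dose = F × D_ev, so the equivalent IV dose is F × D_ev.
D_iv = F × D_ev = 0.28 × 500 = 140 mg

D_iv = 140 mg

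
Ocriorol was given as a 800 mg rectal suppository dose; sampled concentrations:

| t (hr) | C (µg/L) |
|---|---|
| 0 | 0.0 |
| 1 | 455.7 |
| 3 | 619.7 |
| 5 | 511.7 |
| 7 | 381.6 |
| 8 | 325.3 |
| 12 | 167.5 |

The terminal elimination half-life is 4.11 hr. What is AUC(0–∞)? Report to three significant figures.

AUC = 5660 µg/L·hr

Trapezoidal AUC_0→12:
  [0→1]: (0.0+455.7)/2 × 1 = 227.85
  [1→3]: (455.7+619.7)/2 × 2 = 1075.4
  [3→5]: (619.7+511.7)/2 × 2 = 1131.4
  [5→7]: (511.7+381.6)/2 × 2 = 893.3
  [7→8]: (381.6+325.3)/2 × 1 = 353.45
  [8→12]: (325.3+167.5)/2 × 4 = 985.6
  Sum = 4667.0 µg/L·hr
k_e = ln2 / t½ = 0.693147 / 4.11 = 0.1686 hr^-1
Extrapolated tail: C_last / k_e = 167.5 / 0.1686 = 993.476
AUC_0→∞ = 4667.0 + 993.476 = 5660.476 µg/L·hr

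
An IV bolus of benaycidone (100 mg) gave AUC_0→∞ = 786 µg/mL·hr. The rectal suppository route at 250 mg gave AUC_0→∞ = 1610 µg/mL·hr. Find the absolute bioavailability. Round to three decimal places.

F = 0.819

F = (AUC_ev / D_ev) / (AUC_iv / D_iv)
  = (1610/250) / (786/100)
  = 6.44 / 7.86 = 0.8193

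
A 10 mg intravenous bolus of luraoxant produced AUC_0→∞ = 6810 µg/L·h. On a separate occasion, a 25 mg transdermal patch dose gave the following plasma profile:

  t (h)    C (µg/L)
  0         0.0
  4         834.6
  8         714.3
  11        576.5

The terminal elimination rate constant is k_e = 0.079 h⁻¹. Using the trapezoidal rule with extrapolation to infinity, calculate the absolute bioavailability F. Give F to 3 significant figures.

F = 0.822

Trapezoidal AUC_0→11 (transdermal patch):
  [0→4]: (0.0+834.6)/2 × 4 = 1669.2
  [4→8]: (834.6+714.3)/2 × 4 = 3097.8
  [8→11]: (714.3+576.5)/2 × 3 = 1936.2
  Sum = 6703.2 µg/L·h
Tail: C_last/k_e = 576.5/0.079 = 7297.468
AUC_0→∞ (transdermal patch) = 6703.2 + 7297.468 = 14000.668 µg/L·h
F = (AUC_ev/D_ev)/(AUC_iv/D_iv) = (14000.668/25)/(6810/10) = 560.02672/681 = 0.8224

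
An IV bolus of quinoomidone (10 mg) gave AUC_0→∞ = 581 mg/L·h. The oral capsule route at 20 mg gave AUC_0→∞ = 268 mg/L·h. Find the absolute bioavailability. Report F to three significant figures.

F = (AUC_ev / D_ev) / (AUC_iv / D_iv)
  = (268/20) / (581/10)
  = 13.4 / 58.1 = 0.2306

F = 0.231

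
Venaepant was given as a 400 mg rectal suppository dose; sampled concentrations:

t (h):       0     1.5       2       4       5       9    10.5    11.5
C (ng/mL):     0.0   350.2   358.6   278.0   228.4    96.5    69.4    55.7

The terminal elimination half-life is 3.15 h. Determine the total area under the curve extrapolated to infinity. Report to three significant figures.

AUC = 2420 ng/mL·h

Trapezoidal AUC_0→11.5:
  [0→1.5]: (0.0+350.2)/2 × 1.5 = 262.65
  [1.5→2]: (350.2+358.6)/2 × 0.5 = 177.2
  [2→4]: (358.6+278.0)/2 × 2 = 636.6
  [4→5]: (278.0+228.4)/2 × 1 = 253.2
  [5→9]: (228.4+96.5)/2 × 4 = 649.8
  [9→10.5]: (96.5+69.4)/2 × 1.5 = 124.425
  [10.5→11.5]: (69.4+55.7)/2 × 1 = 62.55
  Sum = 2166.425 ng/mL·h
k_e = ln2 / t½ = 0.693147 / 3.15 = 0.2200 h^-1
Extrapolated tail: C_last / k_e = 55.7 / 0.22 = 253.182
AUC_0→∞ = 2166.425 + 253.182 = 2419.607 ng/mL·h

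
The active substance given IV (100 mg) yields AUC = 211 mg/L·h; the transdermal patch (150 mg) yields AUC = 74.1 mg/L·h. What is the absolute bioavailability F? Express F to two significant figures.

F = (AUC_ev / D_ev) / (AUC_iv / D_iv)
  = (74.1/150) / (211/100)
  = 0.494 / 2.11 = 0.2341

F = 0.23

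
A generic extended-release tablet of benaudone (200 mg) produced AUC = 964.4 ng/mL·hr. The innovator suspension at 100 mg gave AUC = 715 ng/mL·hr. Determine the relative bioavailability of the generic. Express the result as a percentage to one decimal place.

F_rel = (AUC_test/D_test) / (AUC_ref/D_ref)
      = (964.4/200) / (715/100)
      = 4.822 / 7.15 = 0.6744 = 67.44%

F_rel = 67.4%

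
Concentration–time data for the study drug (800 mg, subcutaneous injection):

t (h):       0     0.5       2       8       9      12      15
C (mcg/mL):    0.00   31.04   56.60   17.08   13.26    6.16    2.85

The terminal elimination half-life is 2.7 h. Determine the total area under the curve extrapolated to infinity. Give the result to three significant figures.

Trapezoidal AUC_0→15:
  [0→0.5]: (0.00+31.04)/2 × 0.5 = 7.76
  [0.5→2]: (31.04+56.60)/2 × 1.5 = 65.73
  [2→8]: (56.60+17.08)/2 × 6 = 221.04
  [8→9]: (17.08+13.26)/2 × 1 = 15.17
  [9→12]: (13.26+6.16)/2 × 3 = 29.13
  [12→15]: (6.16+2.85)/2 × 3 = 13.515
  Sum = 352.345 mcg/mL·h
k_e = ln2 / t½ = 0.693147 / 2.7 = 0.2567 h^-1
Extrapolated tail: C_last / k_e = 2.85 / 0.2567 = 11.102
AUC_0→∞ = 352.345 + 11.102 = 363.447 mcg/mL·h

AUC = 363 mcg/mL·h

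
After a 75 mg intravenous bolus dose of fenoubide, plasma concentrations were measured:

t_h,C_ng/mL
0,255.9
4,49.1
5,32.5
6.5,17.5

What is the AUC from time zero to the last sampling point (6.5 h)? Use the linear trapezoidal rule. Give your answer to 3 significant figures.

AUC = 688 ng/mL·h

Trapezoidal AUC_0→6.5:
  [0→4]: (255.9+49.1)/2 × 4 = 610.0
  [4→5]: (49.1+32.5)/2 × 1 = 40.8
  [5→6.5]: (32.5+17.5)/2 × 1.5 = 37.5
  Sum = 688.3 ng/mL·h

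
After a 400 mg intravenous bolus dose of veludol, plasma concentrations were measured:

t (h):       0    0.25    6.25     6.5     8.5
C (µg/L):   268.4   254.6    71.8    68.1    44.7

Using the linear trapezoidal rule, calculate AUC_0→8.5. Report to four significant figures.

AUC = 1175 µg/L·h

Trapezoidal AUC_0→8.5:
  [0→0.25]: (268.4+254.6)/2 × 0.25 = 65.375
  [0.25→6.25]: (254.6+71.8)/2 × 6 = 979.2
  [6.25→6.5]: (71.8+68.1)/2 × 0.25 = 17.4875
  [6.5→8.5]: (68.1+44.7)/2 × 2 = 112.8
  Sum = 1174.8625 µg/L·h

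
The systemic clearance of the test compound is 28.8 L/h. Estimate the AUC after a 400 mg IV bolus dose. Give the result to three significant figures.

AUC_0→∞ = Dose_iv / CL
        = 400 / 28.8 = 13.8889 mg/L·h

AUC = 13.9 mg/L·h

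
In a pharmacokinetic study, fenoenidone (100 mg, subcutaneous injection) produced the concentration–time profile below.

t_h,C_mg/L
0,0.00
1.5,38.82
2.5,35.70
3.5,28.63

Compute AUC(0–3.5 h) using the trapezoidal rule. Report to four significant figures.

AUC = 98.54 mg/L·h

Trapezoidal AUC_0→3.5:
  [0→1.5]: (0.00+38.82)/2 × 1.5 = 29.115
  [1.5→2.5]: (38.82+35.70)/2 × 1 = 37.26
  [2.5→3.5]: (35.70+28.63)/2 × 1 = 32.165
  Sum = 98.54 mg/L·h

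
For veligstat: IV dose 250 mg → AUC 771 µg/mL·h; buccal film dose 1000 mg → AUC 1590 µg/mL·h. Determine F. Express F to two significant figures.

F = 0.52

F = (AUC_ev / D_ev) / (AUC_iv / D_iv)
  = (1590/1000) / (771/250)
  = 1.59 / 3.084 = 0.5156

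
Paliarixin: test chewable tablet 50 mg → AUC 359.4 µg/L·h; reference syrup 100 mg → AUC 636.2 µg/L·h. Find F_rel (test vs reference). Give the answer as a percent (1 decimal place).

F_rel = 113.0%

F_rel = (AUC_test/D_test) / (AUC_ref/D_ref)
      = (359.4/50) / (636.2/100)
      = 7.188 / 6.362 = 1.1298 = 112.98%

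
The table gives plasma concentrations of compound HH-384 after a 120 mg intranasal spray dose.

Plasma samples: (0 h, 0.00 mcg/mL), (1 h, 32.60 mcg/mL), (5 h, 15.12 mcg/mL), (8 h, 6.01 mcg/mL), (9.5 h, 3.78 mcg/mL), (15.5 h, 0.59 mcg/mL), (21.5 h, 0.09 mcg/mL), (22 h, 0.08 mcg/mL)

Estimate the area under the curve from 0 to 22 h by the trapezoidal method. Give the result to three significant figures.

Trapezoidal AUC_0→22:
  [0→1]: (0.00+32.60)/2 × 1 = 16.3
  [1→5]: (32.60+15.12)/2 × 4 = 95.44
  [5→8]: (15.12+6.01)/2 × 3 = 31.695
  [8→9.5]: (6.01+3.78)/2 × 1.5 = 7.3425
  [9.5→15.5]: (3.78+0.59)/2 × 6 = 13.11
  [15.5→21.5]: (0.59+0.09)/2 × 6 = 2.04
  [21.5→22]: (0.09+0.08)/2 × 0.5 = 0.0425
  Sum = 165.97 mcg/mL·h

AUC = 166 mcg/mL·h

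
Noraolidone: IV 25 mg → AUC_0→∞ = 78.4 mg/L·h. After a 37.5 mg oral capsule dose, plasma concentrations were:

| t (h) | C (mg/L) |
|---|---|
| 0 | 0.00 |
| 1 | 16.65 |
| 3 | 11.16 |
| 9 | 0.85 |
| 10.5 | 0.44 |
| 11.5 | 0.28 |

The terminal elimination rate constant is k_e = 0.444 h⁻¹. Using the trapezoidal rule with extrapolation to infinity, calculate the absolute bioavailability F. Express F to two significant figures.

Trapezoidal AUC_0→11.5 (oral capsule):
  [0→1]: (0.00+16.65)/2 × 1 = 8.325
  [1→3]: (16.65+11.16)/2 × 2 = 27.81
  [3→9]: (11.16+0.85)/2 × 6 = 36.03
  [9→10.5]: (0.85+0.44)/2 × 1.5 = 0.9675
  [10.5→11.5]: (0.44+0.28)/2 × 1 = 0.36
  Sum = 73.4925 mg/L·h
Tail: C_last/k_e = 0.28/0.444 = 0.631
AUC_0→∞ (oral capsule) = 73.4925 + 0.631 = 74.1235 mg/L·h
F = (AUC_ev/D_ev)/(AUC_iv/D_iv) = (74.1235/37.5)/(78.4/25) = 1.97663/3.136 = 0.6303

F = 0.63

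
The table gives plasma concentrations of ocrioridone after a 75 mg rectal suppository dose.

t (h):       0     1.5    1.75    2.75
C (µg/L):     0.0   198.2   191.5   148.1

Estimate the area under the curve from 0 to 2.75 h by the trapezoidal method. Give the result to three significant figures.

AUC = 367 µg/L·h

Trapezoidal AUC_0→2.75:
  [0→1.5]: (0.0+198.2)/2 × 1.5 = 148.65
  [1.5→1.75]: (198.2+191.5)/2 × 0.25 = 48.7125
  [1.75→2.75]: (191.5+148.1)/2 × 1 = 169.8
  Sum = 367.1625 µg/L·h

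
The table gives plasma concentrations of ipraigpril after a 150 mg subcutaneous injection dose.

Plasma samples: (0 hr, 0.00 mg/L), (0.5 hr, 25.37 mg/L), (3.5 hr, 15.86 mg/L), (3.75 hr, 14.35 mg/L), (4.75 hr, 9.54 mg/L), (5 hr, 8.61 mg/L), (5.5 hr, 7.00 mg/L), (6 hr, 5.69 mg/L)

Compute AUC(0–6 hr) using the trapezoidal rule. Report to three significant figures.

AUC = 93.3 mg/L·hr

Trapezoidal AUC_0→6:
  [0→0.5]: (0.00+25.37)/2 × 0.5 = 6.3425
  [0.5→3.5]: (25.37+15.86)/2 × 3 = 61.845
  [3.5→3.75]: (15.86+14.35)/2 × 0.25 = 3.77625
  [3.75→4.75]: (14.35+9.54)/2 × 1 = 11.945
  [4.75→5]: (9.54+8.61)/2 × 0.25 = 2.26875
  [5→5.5]: (8.61+7.00)/2 × 0.5 = 3.9025
  [5.5→6]: (7.00+5.69)/2 × 0.5 = 3.1725
  Sum = 93.2525 mg/L·hr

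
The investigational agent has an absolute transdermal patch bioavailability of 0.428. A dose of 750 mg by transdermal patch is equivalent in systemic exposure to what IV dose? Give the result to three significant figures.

D_iv = 321 mg

Systemic exposure from an extravascular dose = F × D_ev, so the equivalent IV dose is F × D_ev.
D_iv = F × D_ev = 0.428 × 750 = 321 mg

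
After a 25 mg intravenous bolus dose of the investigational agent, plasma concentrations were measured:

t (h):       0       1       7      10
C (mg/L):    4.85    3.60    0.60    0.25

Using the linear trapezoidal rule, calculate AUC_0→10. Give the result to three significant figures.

Trapezoidal AUC_0→10:
  [0→1]: (4.85+3.60)/2 × 1 = 4.225
  [1→7]: (3.60+0.60)/2 × 6 = 12.6
  [7→10]: (0.60+0.25)/2 × 3 = 1.275
  Sum = 18.1 mg/L·h

AUC = 18.1 mg/L·h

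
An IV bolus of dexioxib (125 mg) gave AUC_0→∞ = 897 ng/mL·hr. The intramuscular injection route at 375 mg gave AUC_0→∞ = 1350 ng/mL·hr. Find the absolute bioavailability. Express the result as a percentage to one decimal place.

F = (AUC_ev / D_ev) / (AUC_iv / D_iv)
  = (1350/375) / (897/125)
  = 3.6 / 7.176 = 0.5017
  = 50.17%

F = 50.2%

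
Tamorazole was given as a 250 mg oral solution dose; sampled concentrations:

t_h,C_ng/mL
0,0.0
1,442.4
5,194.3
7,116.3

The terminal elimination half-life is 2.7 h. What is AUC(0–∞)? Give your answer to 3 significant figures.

AUC = 2260 ng/mL·h

Trapezoidal AUC_0→7:
  [0→1]: (0.0+442.4)/2 × 1 = 221.2
  [1→5]: (442.4+194.3)/2 × 4 = 1273.4
  [5→7]: (194.3+116.3)/2 × 2 = 310.6
  Sum = 1805.2 ng/mL·h
k_e = ln2 / t½ = 0.693147 / 2.7 = 0.2567 h^-1
Extrapolated tail: C_last / k_e = 116.3 / 0.2567 = 453.058
AUC_0→∞ = 1805.2 + 453.058 = 2258.258 ng/mL·h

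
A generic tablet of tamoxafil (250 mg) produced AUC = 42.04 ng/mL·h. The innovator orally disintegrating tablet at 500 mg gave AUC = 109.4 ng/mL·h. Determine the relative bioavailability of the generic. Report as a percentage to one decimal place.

F_rel = 76.9%

F_rel = (AUC_test/D_test) / (AUC_ref/D_ref)
      = (42.04/250) / (109.4/500)
      = 0.16816 / 0.2188 = 0.7686 = 76.86%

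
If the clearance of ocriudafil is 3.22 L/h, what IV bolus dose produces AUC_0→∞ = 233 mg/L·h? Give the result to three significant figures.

Dose = 750 mg

Dose_iv = CL × AUC_0→∞
     = 3.22 × 233 = 750.26 mg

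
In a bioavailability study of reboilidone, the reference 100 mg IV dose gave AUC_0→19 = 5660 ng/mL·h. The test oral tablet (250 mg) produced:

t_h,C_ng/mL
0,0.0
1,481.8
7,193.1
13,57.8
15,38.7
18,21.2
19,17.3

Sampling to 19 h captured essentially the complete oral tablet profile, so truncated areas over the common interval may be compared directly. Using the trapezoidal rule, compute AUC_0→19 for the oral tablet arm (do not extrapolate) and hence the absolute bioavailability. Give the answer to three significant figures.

Trapezoidal AUC_0→19 (oral tablet):
  [0→1]: (0.0+481.8)/2 × 1 = 240.9
  [1→7]: (481.8+193.1)/2 × 6 = 2024.7
  [7→13]: (193.1+57.8)/2 × 6 = 752.7
  [13→15]: (57.8+38.7)/2 × 2 = 96.5
  [15→18]: (38.7+21.2)/2 × 3 = 89.85
  [18→19]: (21.2+17.3)/2 × 1 = 19.25
  Sum = 3223.9 ng/mL·h
F = (AUC_ev/D_ev)/(AUC_iv/D_iv) = (3223.9/250)/(5660/100) = 12.8956/56.6 = 0.2278

F = 0.228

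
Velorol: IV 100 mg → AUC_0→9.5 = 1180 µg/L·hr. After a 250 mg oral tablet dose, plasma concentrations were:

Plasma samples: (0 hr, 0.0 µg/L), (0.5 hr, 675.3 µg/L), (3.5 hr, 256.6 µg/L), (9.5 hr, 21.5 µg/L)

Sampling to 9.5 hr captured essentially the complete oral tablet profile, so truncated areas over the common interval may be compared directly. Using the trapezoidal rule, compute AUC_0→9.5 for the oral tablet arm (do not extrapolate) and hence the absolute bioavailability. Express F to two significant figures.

Trapezoidal AUC_0→9.5 (oral tablet):
  [0→0.5]: (0.0+675.3)/2 × 0.5 = 168.825
  [0.5→3.5]: (675.3+256.6)/2 × 3 = 1397.85
  [3.5→9.5]: (256.6+21.5)/2 × 6 = 834.3
  Sum = 2400.975 µg/L·hr
F = (AUC_ev/D_ev)/(AUC_iv/D_iv) = (2400.975/250)/(1180/100) = 9.6039/11.8 = 0.8139

F = 0.81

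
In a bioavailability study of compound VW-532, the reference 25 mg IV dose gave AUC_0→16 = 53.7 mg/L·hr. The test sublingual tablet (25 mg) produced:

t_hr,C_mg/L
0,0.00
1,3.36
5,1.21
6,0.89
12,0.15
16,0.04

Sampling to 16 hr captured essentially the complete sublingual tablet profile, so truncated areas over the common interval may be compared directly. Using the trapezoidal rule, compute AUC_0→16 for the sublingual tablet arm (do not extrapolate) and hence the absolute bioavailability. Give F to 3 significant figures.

Trapezoidal AUC_0→16 (sublingual tablet):
  [0→1]: (0.00+3.36)/2 × 1 = 1.68
  [1→5]: (3.36+1.21)/2 × 4 = 9.14
  [5→6]: (1.21+0.89)/2 × 1 = 1.05
  [6→12]: (0.89+0.15)/2 × 6 = 3.12
  [12→16]: (0.15+0.04)/2 × 4 = 0.38
  Sum = 15.37 mg/L·hr
F = (AUC_ev/D_ev)/(AUC_iv/D_iv) = (15.37/25)/(53.7/25) = 0.6148/2.148 = 0.2862

F = 0.286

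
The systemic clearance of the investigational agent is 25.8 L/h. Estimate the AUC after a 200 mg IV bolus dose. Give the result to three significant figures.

AUC_0→∞ = Dose_iv / CL
        = 200 / 25.8 = 7.75194 mg/L·h

AUC = 7.75 mg/L·h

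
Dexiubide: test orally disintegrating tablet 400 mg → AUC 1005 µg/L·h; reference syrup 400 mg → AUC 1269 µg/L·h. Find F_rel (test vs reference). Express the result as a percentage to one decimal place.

F_rel = (AUC_test/D_test) / (AUC_ref/D_ref)
      = (1005/400) / (1269/400)
      = 2.5125 / 3.1725 = 0.7920 = 79.20%

F_rel = 79.2%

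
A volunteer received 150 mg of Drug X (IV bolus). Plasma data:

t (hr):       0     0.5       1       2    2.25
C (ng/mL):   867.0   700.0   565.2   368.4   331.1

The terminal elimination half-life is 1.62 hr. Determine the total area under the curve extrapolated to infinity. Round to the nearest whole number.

AUC = 2036 ng/mL·hr

Trapezoidal AUC_0→2.25:
  [0→0.5]: (867.0+700.0)/2 × 0.5 = 391.75
  [0.5→1]: (700.0+565.2)/2 × 0.5 = 316.3
  [1→2]: (565.2+368.4)/2 × 1 = 466.8
  [2→2.25]: (368.4+331.1)/2 × 0.25 = 87.4375
  Sum = 1262.2875 ng/mL·hr
k_e = ln2 / t½ = 0.693147 / 1.62 = 0.4279 hr^-1
Extrapolated tail: C_last / k_e = 331.1 / 0.4279 = 773.779
AUC_0→∞ = 1262.2875 + 773.779 = 2036.0665 ng/mL·hr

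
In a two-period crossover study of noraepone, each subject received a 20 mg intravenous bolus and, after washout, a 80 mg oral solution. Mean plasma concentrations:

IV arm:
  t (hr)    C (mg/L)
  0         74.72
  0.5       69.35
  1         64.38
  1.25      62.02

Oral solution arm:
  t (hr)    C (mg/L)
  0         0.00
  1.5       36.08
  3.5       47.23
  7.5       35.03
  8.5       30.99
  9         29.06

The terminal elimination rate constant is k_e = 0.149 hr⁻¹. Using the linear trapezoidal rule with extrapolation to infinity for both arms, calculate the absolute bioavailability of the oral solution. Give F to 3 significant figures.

F = 0.258

Trapezoidal AUC_0→1.25 (IV):
  [0→0.5]: (74.72+69.35)/2 × 0.5 = 36.0175
  [0.5→1]: (69.35+64.38)/2 × 0.5 = 33.4325
  [1→1.25]: (64.38+62.02)/2 × 0.25 = 15.8
  Sum = 85.25 mg/L·hr
IV tail: 62.02/0.149 = 416.242; AUC_iv,0→∞ = 85.25 + 416.242 = 501.492 mg/L·hr
Trapezoidal AUC_0→9 (oral solution):
  [0→1.5]: (0.00+36.08)/2 × 1.5 = 27.06
  [1.5→3.5]: (36.08+47.23)/2 × 2 = 83.31
  [3.5→7.5]: (47.23+35.03)/2 × 4 = 164.52
  [7.5→8.5]: (35.03+30.99)/2 × 1 = 33.01
  [8.5→9]: (30.99+29.06)/2 × 0.5 = 15.0125
  Sum = 322.9125 mg/L·hr
oral solution tail: 29.06/0.149 = 195.034; AUC_ev,0→∞ = 322.9125 + 195.034 = 517.9465 mg/L·hr
F = (AUC_ev/D_ev)/(AUC_iv/D_iv) = (517.9465/80)/(501.492/20) = 6.47433/25.0746 = 0.2582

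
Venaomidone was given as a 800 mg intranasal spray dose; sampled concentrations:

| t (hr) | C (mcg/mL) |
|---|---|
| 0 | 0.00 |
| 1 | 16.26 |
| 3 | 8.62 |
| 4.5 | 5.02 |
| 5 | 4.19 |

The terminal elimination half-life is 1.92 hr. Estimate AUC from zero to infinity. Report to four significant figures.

AUC = 57.15 mcg/mL·hr

Trapezoidal AUC_0→5:
  [0→1]: (0.00+16.26)/2 × 1 = 8.13
  [1→3]: (16.26+8.62)/2 × 2 = 24.88
  [3→4.5]: (8.62+5.02)/2 × 1.5 = 10.23
  [4.5→5]: (5.02+4.19)/2 × 0.5 = 2.3025
  Sum = 45.5425 mcg/mL·hr
k_e = ln2 / t½ = 0.693147 / 1.92 = 0.3610 hr^-1
Extrapolated tail: C_last / k_e = 4.19 / 0.361 = 11.607
AUC_0→∞ = 45.5425 + 11.607 = 57.1495 mcg/mL·hr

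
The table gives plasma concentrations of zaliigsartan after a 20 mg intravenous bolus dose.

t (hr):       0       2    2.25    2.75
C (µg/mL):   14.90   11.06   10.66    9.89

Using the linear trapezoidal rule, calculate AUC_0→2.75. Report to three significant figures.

Trapezoidal AUC_0→2.75:
  [0→2]: (14.90+11.06)/2 × 2 = 25.96
  [2→2.25]: (11.06+10.66)/2 × 0.25 = 2.715
  [2.25→2.75]: (10.66+9.89)/2 × 0.5 = 5.1375
  Sum = 33.8125 µg/mL·hr

AUC = 33.8 µg/mL·hr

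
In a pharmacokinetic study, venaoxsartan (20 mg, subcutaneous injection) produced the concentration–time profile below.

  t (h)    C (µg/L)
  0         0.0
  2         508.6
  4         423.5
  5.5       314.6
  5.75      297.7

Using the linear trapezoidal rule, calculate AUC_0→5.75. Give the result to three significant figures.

Trapezoidal AUC_0→5.75:
  [0→2]: (0.0+508.6)/2 × 2 = 508.6
  [2→4]: (508.6+423.5)/2 × 2 = 932.1
  [4→5.5]: (423.5+314.6)/2 × 1.5 = 553.575
  [5.5→5.75]: (314.6+297.7)/2 × 0.25 = 76.5375
  Sum = 2070.8125 µg/L·h

AUC = 2070 µg/L·h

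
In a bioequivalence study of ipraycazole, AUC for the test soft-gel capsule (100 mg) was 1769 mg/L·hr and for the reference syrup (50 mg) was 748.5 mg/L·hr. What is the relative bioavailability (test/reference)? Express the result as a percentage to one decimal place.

F_rel = 118.2%

F_rel = (AUC_test/D_test) / (AUC_ref/D_ref)
      = (1769/100) / (748.5/50)
      = 17.69 / 14.97 = 1.1817 = 118.17%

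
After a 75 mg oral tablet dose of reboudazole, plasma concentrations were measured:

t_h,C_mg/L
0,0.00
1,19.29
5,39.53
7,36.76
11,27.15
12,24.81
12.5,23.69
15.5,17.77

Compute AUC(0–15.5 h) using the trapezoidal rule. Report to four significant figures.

AUC = 431.7 mg/L·h

Trapezoidal AUC_0→15.5:
  [0→1]: (0.00+19.29)/2 × 1 = 9.645
  [1→5]: (19.29+39.53)/2 × 4 = 117.64
  [5→7]: (39.53+36.76)/2 × 2 = 76.29
  [7→11]: (36.76+27.15)/2 × 4 = 127.82
  [11→12]: (27.15+24.81)/2 × 1 = 25.98
  [12→12.5]: (24.81+23.69)/2 × 0.5 = 12.125
  [12.5→15.5]: (23.69+17.77)/2 × 3 = 62.19
  Sum = 431.69 mg/L·h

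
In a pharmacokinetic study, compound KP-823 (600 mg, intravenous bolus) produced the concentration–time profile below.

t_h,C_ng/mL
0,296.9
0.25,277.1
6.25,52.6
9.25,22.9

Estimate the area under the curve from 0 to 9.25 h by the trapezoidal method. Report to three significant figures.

Trapezoidal AUC_0→9.25:
  [0→0.25]: (296.9+277.1)/2 × 0.25 = 71.75
  [0.25→6.25]: (277.1+52.6)/2 × 6 = 989.1
  [6.25→9.25]: (52.6+22.9)/2 × 3 = 113.25
  Sum = 1174.1 ng/mL·h

AUC = 1170 ng/mL·h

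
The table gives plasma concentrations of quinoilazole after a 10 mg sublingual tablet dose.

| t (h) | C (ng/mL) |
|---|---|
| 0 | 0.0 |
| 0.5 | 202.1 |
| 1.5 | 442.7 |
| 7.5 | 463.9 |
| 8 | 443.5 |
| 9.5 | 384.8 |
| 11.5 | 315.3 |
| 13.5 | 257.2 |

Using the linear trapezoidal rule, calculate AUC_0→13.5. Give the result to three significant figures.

AUC = 5210 ng/mL·h

Trapezoidal AUC_0→13.5:
  [0→0.5]: (0.0+202.1)/2 × 0.5 = 50.525
  [0.5→1.5]: (202.1+442.7)/2 × 1 = 322.4
  [1.5→7.5]: (442.7+463.9)/2 × 6 = 2719.8
  [7.5→8]: (463.9+443.5)/2 × 0.5 = 226.85
  [8→9.5]: (443.5+384.8)/2 × 1.5 = 621.225
  [9.5→11.5]: (384.8+315.3)/2 × 2 = 700.1
  [11.5→13.5]: (315.3+257.2)/2 × 2 = 572.5
  Sum = 5213.4 ng/mL·h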